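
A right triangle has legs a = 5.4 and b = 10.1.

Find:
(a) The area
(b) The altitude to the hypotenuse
(a) Area = ½ab = ½·5.4·10.1 = 27.27
(b) Hypotenuse c = √(5.4² + 10.1²) = √131.17 = 11.4529
    Area = ½·c·h_c  →  h_c = 2·Area/c = 2·27.27/11.4529 = 4.762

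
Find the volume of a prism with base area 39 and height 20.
Volume = base area * height
Volume = 39 * 20
Volume = 780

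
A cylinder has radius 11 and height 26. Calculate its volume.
Volume = pi * r² * h
Volume = pi * 11² * 26
Volume = pi * 121 * 26
Volume = pi * 3146
Volume = 9883.45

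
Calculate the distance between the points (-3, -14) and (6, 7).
Using the distance formula: d = sqrt((x₂-x₁)² + (y₂-y₁)²)
dx = 6 - (-3) = 9
dy = 7 - (-14) = 21
d = sqrt(9² + 21²) = sqrt(81 + 441) = sqrt(522) = 22.85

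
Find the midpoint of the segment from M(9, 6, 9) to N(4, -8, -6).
Midpoint = ((9+4)/2, (6-8)/2, (9-6)/2) = (6.5, -1, 1.5)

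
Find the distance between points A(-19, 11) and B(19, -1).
Using the distance formula: d = sqrt((x₂-x₁)² + (y₂-y₁)²)
dx = 19 - (-19) = 38
dy = (-1) - 11 = -12
d = sqrt(38² + (-12)²) = sqrt(1444 + 144) = sqrt(1588) = 39.85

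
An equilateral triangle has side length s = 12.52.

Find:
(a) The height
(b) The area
(a) Height h = s·√3/2 = 12.52·√3/2 = 10.84
(b) Area = (√3/4)·s² = (√3/4)·12.52² = (√3/4)·156.75 = 67.87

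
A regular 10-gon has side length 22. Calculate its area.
For a regular 10-gon with side length s = 22:
Apothem a = s / (2*tan(pi/10)) = 22 / (2*tan(pi/10)) ≈ 33.8545
Perimeter P = 10 * 22 = 220
Area = (1/2) * P * a = (1/2) * 220 * 33.8545 = 3724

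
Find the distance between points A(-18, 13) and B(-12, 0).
Using the distance formula: d = sqrt((x₂-x₁)² + (y₂-y₁)²)
dx = (-12) - (-18) = 6
dy = 0 - 13 = -13
d = sqrt(6² + (-13)²) = sqrt(36 + 169) = sqrt(205) = 14.32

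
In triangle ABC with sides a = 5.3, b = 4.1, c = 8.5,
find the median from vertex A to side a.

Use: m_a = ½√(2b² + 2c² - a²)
m_a = ½√(2·4.1² + 2·8.5² - 5.3²)
m_a = ½√(33.62 + 144.5 - 28.09) = ½√150.03 = 6.124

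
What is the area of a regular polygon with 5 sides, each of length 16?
For a regular 5-gon with side length s = 16:
Apothem a = s / (2*tan(pi/5)) = 16 / (2*tan(pi/5)) ≈ 11.0111
Perimeter P = 5 * 16 = 80
Area = (1/2) * P * a = (1/2) * 80 * 11.0111 = 440.44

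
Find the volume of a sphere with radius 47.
Volume = (4/3) * pi * r³
Volume = (4/3) * pi * 47³
Volume = (4/3) * pi * 103823
Volume = 434892.77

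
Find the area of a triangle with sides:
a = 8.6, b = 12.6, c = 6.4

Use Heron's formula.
s = (a+b+c)/2 = (8.6+12.6+6.4)/2 = 13.8
A = √(s(s-a)(s-b)(s-c)) = √(13.8·5.2·1.2·7.4)
A = √637.229 = 25.24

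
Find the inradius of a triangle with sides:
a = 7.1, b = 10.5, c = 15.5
s = (a+b+c)/2 = (7.1+10.5+15.5)/2 = 16.55
Area = √(s(s-a)(s-b)(s-c)) = √(16.55·9.45·6.05·1.05) = 31.5201
r = Area/s = 31.5201/16.55 = 1.905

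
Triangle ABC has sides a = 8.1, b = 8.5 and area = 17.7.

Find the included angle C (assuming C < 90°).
Area = ½ab·sin(C)  →  sin(C) = 2·Area/(ab)
sin(C) = 2·17.7/(8.1·8.5) = 0.514161
C = arcsin(0.514161) = 30.94°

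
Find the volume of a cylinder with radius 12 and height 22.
Volume = pi * r² * h
Volume = pi * 12² * 22
Volume = pi * 144 * 22
Volume = pi * 3168
Volume = 9952.57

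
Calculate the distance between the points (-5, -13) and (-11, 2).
Using the distance formula: d = sqrt((x₂-x₁)² + (y₂-y₁)²)
dx = (-11) - (-5) = -6
dy = 2 - (-13) = 15
d = sqrt((-6)² + 15²) = sqrt(36 + 225) = sqrt(261) = 16.16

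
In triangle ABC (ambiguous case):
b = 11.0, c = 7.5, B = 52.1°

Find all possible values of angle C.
sin(C)/c = sin(B)/b  →  sin(C) = c·sin(B)/b = 7.5·sin(52.1°)/11.0 = 0.538012
C₁ = arcsin(0.538012) = 32.55°,  C₂ = 180° - C₁ = 147.45°
Check C₂: A = 180° - 52.1° - 147.45° = -19.55° ≤ 0, rejected
C = 32.55° (one solution)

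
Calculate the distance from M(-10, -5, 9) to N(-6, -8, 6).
d = √[(4)² + (-3)² + (-3)²] = √34 = 5.831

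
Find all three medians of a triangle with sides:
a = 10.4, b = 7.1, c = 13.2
Using m_x = ½√(2y² + 2z² - x²):
m_a = ½√(2·7.1² + 2·13.2² - 10.4²) = ½√341.14 = 9.235
m_b = ½√(2·10.4² + 2·13.2² - 7.1²) = ½√514.39 = 11.34
m_c = ½√(2·10.4² + 2·7.1² - 13.2²) = ½√142.9 = 5.977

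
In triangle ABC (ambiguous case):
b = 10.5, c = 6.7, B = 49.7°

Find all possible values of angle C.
sin(C)/c = sin(B)/b  →  sin(C) = c·sin(B)/b = 6.7·sin(49.7°)/10.5 = 0.486655
C₁ = arcsin(0.486655) = 29.12°,  C₂ = 180° - C₁ = 150.88°
Check C₂: A = 180° - 49.7° - 150.88° = -20.58° ≤ 0, rejected
C = 29.12° (one solution)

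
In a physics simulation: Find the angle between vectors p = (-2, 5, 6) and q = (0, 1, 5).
p·q = 35, |p|² = 65, |q|² = 26
cos θ = 35/√1690 ≈ 0.8514
θ ≈ 31.64°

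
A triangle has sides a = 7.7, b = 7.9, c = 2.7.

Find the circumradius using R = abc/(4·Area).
s = (a+b+c)/2 = 9.15
Area = √(s(s-a)(s-b)(s-c)) = √(9.15·1.45·1.25·6.45) = 10.3426
R = abc/(4·Area) = (7.7·7.9·2.7)/(4·10.3426) = 164.241/41.3704 = 3.97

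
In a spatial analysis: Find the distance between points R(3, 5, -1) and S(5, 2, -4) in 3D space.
d = √[(2)² + (-3)² + (-3)²] = √22 = 4.69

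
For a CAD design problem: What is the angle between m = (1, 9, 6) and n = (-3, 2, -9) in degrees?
m·n = -39, |m|² = 118, |n|² = 94
cos θ = -39/√11092 ≈ -0.3703
θ ≈ 111.7°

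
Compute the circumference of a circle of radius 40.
Circumference = 2 * pi * r
Circumference = 2 * pi * 40
Circumference = 251.33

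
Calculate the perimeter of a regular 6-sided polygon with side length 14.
Perimeter = number of sides * side length
Perimeter = 6 * 14
Perimeter = 84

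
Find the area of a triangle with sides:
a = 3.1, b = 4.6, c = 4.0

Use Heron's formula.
s = (a+b+c)/2 = (3.1+4.6+4.0)/2 = 5.85
A = √(s(s-a)(s-b)(s-c)) = √(5.85·2.75·1.25·1.85)
A = √37.2023 = 6.099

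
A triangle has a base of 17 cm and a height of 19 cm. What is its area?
Area = (1/2) * base * height
Area = (1/2) * 17 * 19
Area = 161.50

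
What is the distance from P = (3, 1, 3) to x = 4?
d = |1(3) + 0(1) + 0(3) - (4)| / √(1² + 0² + 0²) = 1/√1 = 1.0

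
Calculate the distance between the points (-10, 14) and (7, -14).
Using the distance formula: d = sqrt((x₂-x₁)² + (y₂-y₁)²)
dx = 7 - (-10) = 17
dy = (-14) - 14 = -28
d = sqrt(17² + (-28)²) = sqrt(289 + 784) = sqrt(1073) = 32.76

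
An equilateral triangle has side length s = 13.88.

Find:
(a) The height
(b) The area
(a) Height h = s·√3/2 = 13.88·√3/2 = 12.02
(b) Area = (√3/4)·s² = (√3/4)·13.88² = (√3/4)·192.654 = 83.42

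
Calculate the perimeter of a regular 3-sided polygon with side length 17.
Perimeter = number of sides * side length
Perimeter = 3 * 17
Perimeter = 51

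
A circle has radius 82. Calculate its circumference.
Circumference = 2 * pi * r
Circumference = 2 * pi * 82
Circumference = 515.22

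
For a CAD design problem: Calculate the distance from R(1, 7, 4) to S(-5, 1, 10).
d = √[(-6)² + (-6)² + (6)²] = √108 = 10.39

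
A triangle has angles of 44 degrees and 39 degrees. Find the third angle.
Sum of angles in a triangle = 180 degrees
Third angle = 180 - 44 - 39
Third angle = 97 degrees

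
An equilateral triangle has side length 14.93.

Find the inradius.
For an equilateral triangle, r = s/(2√3) where s is the side.
r = 14.93/(2√3) = 14.93/3.464102 = 4.31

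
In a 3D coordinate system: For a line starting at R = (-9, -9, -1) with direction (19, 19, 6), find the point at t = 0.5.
P(0.5) = (-9 + 19(0.5), -9 + 19(0.5), -1 + 6(0.5)) = (0.5, 0.5, 2)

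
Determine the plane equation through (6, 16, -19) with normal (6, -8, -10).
d = n·P = (6)(6) + (-8)(16) + (-10)(-19) = 98
Plane: 6x - 8y - 10z = 98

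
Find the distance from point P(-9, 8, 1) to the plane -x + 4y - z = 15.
d = |(-1)(-9) + 4(8) + (-1)(1) - (15)| / √((-1)² + 4² + (-1)²) = 25/√18 = 5.893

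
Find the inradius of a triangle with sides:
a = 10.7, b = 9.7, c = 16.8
s = (a+b+c)/2 = (10.7+9.7+16.8)/2 = 18.6
Area = √(s(s-a)(s-b)(s-c)) = √(18.6·7.9·8.9·1.8) = 48.5178
r = Area/s = 48.5178/18.6 = 2.608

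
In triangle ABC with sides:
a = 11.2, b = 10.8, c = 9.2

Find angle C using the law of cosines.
cos(C) = (a² + b² - c²)/(2ab)
cos(C) = (11.2² + 10.8² - 9.2²)/(2·11.2·10.8) = 157.44/241.92 = 0.650794
C = arccos(0.650794) = 49.4°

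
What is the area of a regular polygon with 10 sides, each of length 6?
For a regular 10-gon with side length s = 6:
Apothem a = s / (2*tan(pi/10)) = 6 / (2*tan(pi/10)) ≈ 9.2331
Perimeter P = 10 * 6 = 60
Area = (1/2) * P * a = (1/2) * 60 * 9.2331 = 276.99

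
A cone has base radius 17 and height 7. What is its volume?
Volume = (1/3) * pi * r² * h
Volume = (1/3) * pi * 17² * 7
Volume = (1/3) * pi * 289 * 7
Volume = (1/3) * pi * 2023
Volume = 2118.48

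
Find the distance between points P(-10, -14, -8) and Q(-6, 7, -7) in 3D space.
d = √[(4)² + (21)² + (1)²] = √458 = 21.4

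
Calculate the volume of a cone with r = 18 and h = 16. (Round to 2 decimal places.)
Volume = (1/3) * pi * r² * h
Volume = (1/3) * pi * 18² * 16
Volume = (1/3) * pi * 324 * 16
Volume = (1/3) * pi * 5184
Volume = 5428.67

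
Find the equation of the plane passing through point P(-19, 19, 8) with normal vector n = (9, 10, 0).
d = n·P = (9)(-19) + (10)(19) + (0)(8) = 19
Plane: 9x + 10y = 19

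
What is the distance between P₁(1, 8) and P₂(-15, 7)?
Using the distance formula: d = sqrt((x₂-x₁)² + (y₂-y₁)²)
dx = (-15) - 1 = -16
dy = 7 - 8 = -1
d = sqrt((-16)² + (-1)²) = sqrt(256 + 1) = sqrt(257) = 16.03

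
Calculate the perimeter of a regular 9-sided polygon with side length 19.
Perimeter = number of sides * side length
Perimeter = 9 * 19
Perimeter = 171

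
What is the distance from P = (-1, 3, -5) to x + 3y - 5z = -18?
d = |1(-1) + 3(3) + (-5)(-5) - (-18)| / √(1² + 3² + (-5)²) = 51/√35 = 8.621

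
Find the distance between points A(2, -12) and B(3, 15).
Using the distance formula: d = sqrt((x₂-x₁)² + (y₂-y₁)²)
dx = 3 - 2 = 1
dy = 15 - (-12) = 27
d = sqrt(1² + 27²) = sqrt(1 + 729) = sqrt(730) = 27.02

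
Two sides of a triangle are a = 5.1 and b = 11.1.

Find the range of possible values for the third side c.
By the triangle inequality: |a - b| < c < a + b
|5.1 - 11.1| < c < 5.1 + 11.1
6 < c < 16.2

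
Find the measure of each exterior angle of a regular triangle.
Exterior angle of a regular n-gon = 360/n
Exterior angle = 360/3
Exterior angle = 120 degrees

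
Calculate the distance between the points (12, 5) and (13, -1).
Using the distance formula: d = sqrt((x₂-x₁)² + (y₂-y₁)²)
dx = 13 - 12 = 1
dy = (-1) - 5 = -6
d = sqrt(1² + (-6)²) = sqrt(1 + 36) = sqrt(37) = 6.08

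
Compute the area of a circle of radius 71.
Area = pi * r²
Area = pi * 71²
Area = pi * 5041
Area = 15836.77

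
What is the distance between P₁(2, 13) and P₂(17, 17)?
Using the distance formula: d = sqrt((x₂-x₁)² + (y₂-y₁)²)
dx = 17 - 2 = 15
dy = 17 - 13 = 4
d = sqrt(15² + 4²) = sqrt(225 + 16) = sqrt(241) = 15.52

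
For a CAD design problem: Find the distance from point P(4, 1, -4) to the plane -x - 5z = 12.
d = |(-1)(4) + 0(1) + (-5)(-4) - (12)| / √((-1)² + 0² + (-5)²) = 4/√26 = 0.7845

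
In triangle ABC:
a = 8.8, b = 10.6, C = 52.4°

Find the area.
Using A = ½ab·sin(C):
A = ½·8.8·10.6·sin(52.4°) = ½·93.28·0.792290 = 36.95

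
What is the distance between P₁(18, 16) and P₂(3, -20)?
Using the distance formula: d = sqrt((x₂-x₁)² + (y₂-y₁)²)
dx = 3 - 18 = -15
dy = (-20) - 16 = -36
d = sqrt((-15)² + (-36)²) = sqrt(225 + 1296) = sqrt(1521) = 39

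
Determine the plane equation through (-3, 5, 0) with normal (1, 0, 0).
d = n·P = (1)(-3) + (0)(5) + (0)(0) = -3
Plane: x = -3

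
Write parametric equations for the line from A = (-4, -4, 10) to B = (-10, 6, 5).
Direction vector d = B - A = (-6, 10, -5)
x = -4 - 6t, y = -4 + 10t, z = 10 - 5t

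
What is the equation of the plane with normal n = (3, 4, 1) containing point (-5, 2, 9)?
d = n·P = (3)(-5) + (4)(2) + (1)(9) = 2
Plane: 3x + 4y + z = 2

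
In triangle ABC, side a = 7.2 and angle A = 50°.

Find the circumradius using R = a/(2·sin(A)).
R = a/(2·sin(A)) = 7.2/(2·sin(50°))
R = 7.2/(2·0.766044) = 7.2/1.532089 = 4.699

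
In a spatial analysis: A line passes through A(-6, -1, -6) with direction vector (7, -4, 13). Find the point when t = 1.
P(1) = (-6 + 7(1), -1 + (-4)(1), -6 + 13(1)) = (1, -5, 7)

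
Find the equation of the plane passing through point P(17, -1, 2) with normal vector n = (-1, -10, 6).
d = n·P = (-1)(17) + (-10)(-1) + (6)(2) = 5
Plane: -x - 10y + 6z = 5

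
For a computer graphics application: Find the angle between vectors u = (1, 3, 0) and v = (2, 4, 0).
u·v = 14, |u|² = 10, |v|² = 20
cos θ = 14/√200 ≈ 0.9899
θ ≈ 8.13°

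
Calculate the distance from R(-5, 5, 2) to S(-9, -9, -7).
d = √[(-4)² + (-14)² + (-9)²] = √293 = 17.12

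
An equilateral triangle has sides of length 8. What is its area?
Area = (sqrt(3)/4) * s²
Area = (sqrt(3)/4) * 8²
Area = (sqrt(3)/4) * 64
Area = 27.71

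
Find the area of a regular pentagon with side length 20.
For a regular 5-gon with side length s = 20:
Apothem a = s / (2*tan(pi/5)) = 20 / (2*tan(pi/5)) ≈ 13.7638
Perimeter P = 5 * 20 = 100
Area = (1/2) * P * a = (1/2) * 100 * 13.7638 = 688.19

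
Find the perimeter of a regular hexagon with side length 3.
Perimeter = number of sides * side length
Perimeter = 6 * 3
Perimeter = 18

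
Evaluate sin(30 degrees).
sin(30 degrees) = 1/2
Decimal approximation: 0.5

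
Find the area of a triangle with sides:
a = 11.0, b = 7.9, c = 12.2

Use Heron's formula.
s = (a+b+c)/2 = (11.0+7.9+12.2)/2 = 15.55
A = √(s(s-a)(s-b)(s-c)) = √(15.55·4.55·7.65·3.35)
A = √1813.21 = 42.58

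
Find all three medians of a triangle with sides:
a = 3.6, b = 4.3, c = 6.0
Using m_x = ½√(2y² + 2z² - x²):
m_a = ½√(2·4.3² + 2·6.0² - 3.6²) = ½√96.02 = 4.899
m_b = ½√(2·3.6² + 2·6.0² - 4.3²) = ½√79.43 = 4.456
m_c = ½√(2·3.6² + 2·4.3² - 6.0²) = ½√26.9 = 2.593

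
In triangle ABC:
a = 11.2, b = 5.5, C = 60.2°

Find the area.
Using A = ½ab·sin(C):
A = ½·11.2·5.5·sin(60.2°) = ½·61.6·0.867765 = 26.73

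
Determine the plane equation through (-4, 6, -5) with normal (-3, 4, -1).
d = n·P = (-3)(-4) + (4)(6) + (-1)(-5) = 41
Plane: -3x + 4y - z = 41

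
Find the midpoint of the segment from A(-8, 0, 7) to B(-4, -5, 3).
Midpoint = ((-8-4)/2, (0-5)/2, (7+3)/2) = (-6, -2.5, 5)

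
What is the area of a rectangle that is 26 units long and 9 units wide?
Area = length * width
Area = 26 * 9
Area = 234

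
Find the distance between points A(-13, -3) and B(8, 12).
Using the distance formula: d = sqrt((x₂-x₁)² + (y₂-y₁)²)
dx = 8 - (-13) = 21
dy = 12 - (-3) = 15
d = sqrt(21² + 15²) = sqrt(441 + 225) = sqrt(666) = 25.81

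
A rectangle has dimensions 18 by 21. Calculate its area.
Area = length * width
Area = 18 * 21
Area = 378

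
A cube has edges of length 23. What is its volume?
Volume = s³
Volume = 23³
Volume = 12167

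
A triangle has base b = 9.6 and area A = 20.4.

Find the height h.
A = ½bh  →  h = 2A/b
h = 2·20.4/9.6 = 4.25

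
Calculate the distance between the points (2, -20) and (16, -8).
Using the distance formula: d = sqrt((x₂-x₁)² + (y₂-y₁)²)
dx = 16 - 2 = 14
dy = (-8) - (-20) = 12
d = sqrt(14² + 12²) = sqrt(196 + 144) = sqrt(340) = 18.44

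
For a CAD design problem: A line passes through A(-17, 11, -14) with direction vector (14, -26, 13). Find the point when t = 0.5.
P(0.5) = (-17 + 14(0.5), 11 + (-26)(0.5), -14 + 13(0.5)) = (-10, -2, -7.5)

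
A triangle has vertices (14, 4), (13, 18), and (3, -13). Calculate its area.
Using the coordinate formula: Area = (1/2)|x₁(y₂-y₃) + x₂(y₃-y₁) + x₃(y₁-y₂)|
Area = (1/2)|14(18-(-13)) + 13((-13)-4) + 3(4-18)|
Area = (1/2)|14*31 + 13*(-17) + 3*(-14)|
Area = (1/2)|434 + (-221) + (-42)|
Area = (1/2)*171 = 85.50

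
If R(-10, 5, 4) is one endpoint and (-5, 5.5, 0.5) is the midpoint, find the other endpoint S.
S = (2×(-5) - (-10), 2×5.5 - 5, 2×0.5 - 4) = (0, 6, -3)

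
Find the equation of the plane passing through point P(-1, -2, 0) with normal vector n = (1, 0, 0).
d = n·P = (1)(-1) + (0)(-2) + (0)(0) = -1
Plane: x = -1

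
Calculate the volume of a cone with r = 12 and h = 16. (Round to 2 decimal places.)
Volume = (1/3) * pi * r² * h
Volume = (1/3) * pi * 12² * 16
Volume = (1/3) * pi * 144 * 16
Volume = (1/3) * pi * 2304
Volume = 2412.74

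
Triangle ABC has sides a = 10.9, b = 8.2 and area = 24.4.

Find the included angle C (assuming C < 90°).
Area = ½ab·sin(C)  →  sin(C) = 2·Area/(ab)
sin(C) = 2·24.4/(10.9·8.2) = 0.545983
C = arcsin(0.545983) = 33.09°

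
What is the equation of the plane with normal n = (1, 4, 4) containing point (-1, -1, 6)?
d = n·P = (1)(-1) + (4)(-1) + (4)(6) = 19
Plane: x + 4y + 4z = 19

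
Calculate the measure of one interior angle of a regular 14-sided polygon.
Interior angle of a regular n-gon = (n-2)*180/n
Interior angle = (14-2)*180/14
Interior angle = 12*180/14
Interior angle = 2160/14
Interior angle = 154.29 degrees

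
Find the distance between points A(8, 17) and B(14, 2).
Using the distance formula: d = sqrt((x₂-x₁)² + (y₂-y₁)²)
dx = 14 - 8 = 6
dy = 2 - 17 = -15
d = sqrt(6² + (-15)²) = sqrt(36 + 225) = sqrt(261) = 16.16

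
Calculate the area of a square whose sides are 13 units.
Area = s²
Area = 13²
Area = 169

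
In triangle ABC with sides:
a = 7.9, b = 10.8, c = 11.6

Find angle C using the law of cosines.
cos(C) = (a² + b² - c²)/(2ab)
cos(C) = (7.9² + 10.8² - 11.6²)/(2·7.9·10.8) = 44.49/170.64 = 0.260724
C = arccos(0.260724) = 74.89°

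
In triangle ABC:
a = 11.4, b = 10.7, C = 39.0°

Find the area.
Using A = ½ab·sin(C):
A = ½·11.4·10.7·sin(39.0°) = ½·121.98·0.629320 = 38.38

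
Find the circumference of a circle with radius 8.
Circumference = 2 * pi * r
Circumference = 2 * pi * 8
Circumference = 50.27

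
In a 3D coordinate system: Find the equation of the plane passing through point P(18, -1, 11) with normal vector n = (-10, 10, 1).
d = n·P = (-10)(18) + (10)(-1) + (1)(11) = -179
Plane: -10x + 10y + z = -179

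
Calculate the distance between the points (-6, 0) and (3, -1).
Using the distance formula: d = sqrt((x₂-x₁)² + (y₂-y₁)²)
dx = 3 - (-6) = 9
dy = (-1) - 0 = -1
d = sqrt(9² + (-1)²) = sqrt(81 + 1) = sqrt(82) = 9.06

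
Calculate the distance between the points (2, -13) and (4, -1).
Using the distance formula: d = sqrt((x₂-x₁)² + (y₂-y₁)²)
dx = 4 - 2 = 2
dy = (-1) - (-13) = 12
d = sqrt(2² + 12²) = sqrt(4 + 144) = sqrt(148) = 12.17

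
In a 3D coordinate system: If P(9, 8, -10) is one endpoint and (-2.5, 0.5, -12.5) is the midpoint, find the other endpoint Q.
Q = (2×(-2.5) - 9, 2×0.5 - 8, 2×(-12.5) - (-10)) = (-14, -7, -15)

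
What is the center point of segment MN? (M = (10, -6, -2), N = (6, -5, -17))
Midpoint = ((10+6)/2, (-6-5)/2, (-2-17)/2) = (8, -5.5, -9.5)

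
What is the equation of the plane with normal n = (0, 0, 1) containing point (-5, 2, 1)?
d = n·P = (0)(-5) + (0)(2) + (1)(1) = 1
Plane: z = 1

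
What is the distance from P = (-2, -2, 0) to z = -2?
d = |0(-2) + 0(-2) + 1(0) - (-2)| / √(0² + 0² + 1²) = 2/√1 = 2.0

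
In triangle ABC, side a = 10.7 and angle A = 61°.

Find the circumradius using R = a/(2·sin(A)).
R = a/(2·sin(A)) = 10.7/(2·sin(61°))
R = 10.7/(2·0.874620) = 10.7/1.749239 = 6.117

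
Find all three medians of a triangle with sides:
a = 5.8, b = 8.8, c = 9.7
Using m_x = ½√(2y² + 2z² - x²):
m_a = ½√(2·8.8² + 2·9.7² - 5.8²) = ½√309.42 = 8.795
m_b = ½√(2·5.8² + 2·9.7² - 8.8²) = ½√178.02 = 6.671
m_c = ½√(2·5.8² + 2·8.8² - 9.7²) = ½√128.07 = 5.658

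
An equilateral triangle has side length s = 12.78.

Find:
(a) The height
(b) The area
(a) Height h = s·√3/2 = 12.78·√3/2 = 11.07
(b) Area = (√3/4)·s² = (√3/4)·12.78² = (√3/4)·163.328 = 70.72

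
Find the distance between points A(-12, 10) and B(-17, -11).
Using the distance formula: d = sqrt((x₂-x₁)² + (y₂-y₁)²)
dx = (-17) - (-12) = -5
dy = (-11) - 10 = -21
d = sqrt((-5)² + (-21)²) = sqrt(25 + 441) = sqrt(466) = 21.59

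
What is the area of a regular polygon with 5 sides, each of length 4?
For a regular 5-gon with side length s = 4:
Apothem a = s / (2*tan(pi/5)) = 4 / (2*tan(pi/5)) ≈ 2.7528
Perimeter P = 5 * 4 = 20
Area = (1/2) * P * a = (1/2) * 20 * 2.7528 = 27.53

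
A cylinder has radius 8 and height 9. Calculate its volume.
Volume = pi * r² * h
Volume = pi * 8² * 9
Volume = pi * 64 * 9
Volume = pi * 576
Volume = 1809.56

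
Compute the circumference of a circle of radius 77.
Circumference = 2 * pi * r
Circumference = 2 * pi * 77
Circumference = 483.81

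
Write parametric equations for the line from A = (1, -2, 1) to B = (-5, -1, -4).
Direction vector d = B - A = (-6, 1, -5)
x = 1 - 6t, y = -2 + t, z = 1 - 5t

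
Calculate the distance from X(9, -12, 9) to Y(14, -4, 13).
d = √[(5)² + (8)² + (4)²] = √105 = 10.25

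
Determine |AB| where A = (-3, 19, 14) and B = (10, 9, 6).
d = √[(13)² + (-10)² + (-8)²] = √333 = 18.25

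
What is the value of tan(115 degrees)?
tan(115 degrees) = -2.1445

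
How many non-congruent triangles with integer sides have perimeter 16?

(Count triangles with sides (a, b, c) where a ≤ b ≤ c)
With a ≤ b ≤ c and a + b + c = 16, the triangle inequality a + b > c gives c < 16/2, so c ≤ 7.
Iterate a from 1 to ⌊p/3⌋ = 5; for each a, b ranges from a to ⌊(p−a)/2⌋ with c = p − a − b, keeping only c ≥ b.
Triples: (2, 7, 7), (3, 6, 7), (4, 5, 7), …
Count = 5 triangles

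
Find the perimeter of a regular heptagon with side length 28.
Perimeter = number of sides * side length
Perimeter = 7 * 28
Perimeter = 196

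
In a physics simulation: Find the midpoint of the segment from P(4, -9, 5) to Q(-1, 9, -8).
Midpoint = ((4-1)/2, (-9+9)/2, (5-8)/2) = (1.5, 0, -1.5)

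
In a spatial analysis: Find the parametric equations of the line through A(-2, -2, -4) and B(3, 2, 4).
Direction vector d = B - A = (5, 4, 8)
x = -2 + 5t, y = -2 + 4t, z = -4 + 8t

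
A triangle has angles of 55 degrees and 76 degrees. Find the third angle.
Sum of angles in a triangle = 180 degrees
Third angle = 180 - 55 - 76
Third angle = 49 degrees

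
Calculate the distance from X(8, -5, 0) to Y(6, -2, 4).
d = √[(-2)² + (3)² + (4)²] = √29 = 5.385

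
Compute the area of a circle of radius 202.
Area = pi * r²
Area = pi * 202²
Area = pi * 40804
Area = 128189.55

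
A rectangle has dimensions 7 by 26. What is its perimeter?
Perimeter = 2 * (length + width)
Perimeter = 2 * (7 + 26)
Perimeter = 2 * 33
Perimeter = 66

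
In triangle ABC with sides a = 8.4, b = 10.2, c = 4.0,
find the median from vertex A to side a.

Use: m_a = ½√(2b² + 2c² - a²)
m_a = ½√(2·10.2² + 2·4.0² - 8.4²)
m_a = ½√(208.08 + 32 - 70.56) = ½√169.52 = 6.51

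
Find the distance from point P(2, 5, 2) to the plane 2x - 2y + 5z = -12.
d = |2(2) + (-2)(5) + 5(2) - (-12)| / √(2² + (-2)² + 5²) = 16/√33 = 2.785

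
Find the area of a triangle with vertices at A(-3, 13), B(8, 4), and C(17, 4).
Using the coordinate formula: Area = (1/2)|x₁(y₂-y₃) + x₂(y₃-y₁) + x₃(y₁-y₂)|
Area = (1/2)|(-3)(4-4) + 8(4-13) + 17(13-4)|
Area = (1/2)|(-3)*0 + 8*(-9) + 17*9|
Area = (1/2)|0 + (-72) + 153|
Area = (1/2)*81 = 40.50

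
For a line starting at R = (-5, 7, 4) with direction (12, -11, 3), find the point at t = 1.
P(1) = (-5 + 12(1), 7 + (-11)(1), 4 + 3(1)) = (7, -4, 7)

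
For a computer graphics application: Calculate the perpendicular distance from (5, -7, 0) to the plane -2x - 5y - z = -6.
d = |(-2)(5) + (-5)(-7) + (-1)(0) - (-6)| / √((-2)² + (-5)² + (-1)²) = 31/√30 = 5.66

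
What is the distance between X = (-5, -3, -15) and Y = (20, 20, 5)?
d = √[(25)² + (23)² + (20)²] = √1554 = 39.42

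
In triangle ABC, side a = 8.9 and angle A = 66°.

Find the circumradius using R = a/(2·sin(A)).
R = a/(2·sin(A)) = 8.9/(2·sin(66°))
R = 8.9/(2·0.913545) = 8.9/1.827091 = 4.871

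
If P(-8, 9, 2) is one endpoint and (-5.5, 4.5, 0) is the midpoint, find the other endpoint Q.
Q = (2×(-5.5) - (-8), 2×4.5 - 9, 2×0 - 2) = (-3, 0, -2)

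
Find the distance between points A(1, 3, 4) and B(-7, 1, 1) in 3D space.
d = √[(-8)² + (-2)² + (-3)²] = √77 = 8.775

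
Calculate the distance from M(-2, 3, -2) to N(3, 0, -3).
d = √[(5)² + (-3)² + (-1)²] = √35 = 5.916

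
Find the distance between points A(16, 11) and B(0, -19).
Using the distance formula: d = sqrt((x₂-x₁)² + (y₂-y₁)²)
dx = 0 - 16 = -16
dy = (-19) - 11 = -30
d = sqrt((-16)² + (-30)²) = sqrt(256 + 900) = sqrt(1156) = 34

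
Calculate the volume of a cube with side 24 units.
Volume = s³
Volume = 24³
Volume = 13824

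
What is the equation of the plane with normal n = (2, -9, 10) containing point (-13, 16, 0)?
d = n·P = (2)(-13) + (-9)(16) + (10)(0) = -170
Plane: 2x - 9y + 10z = -170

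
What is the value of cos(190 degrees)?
cos(190 degrees) = -0.9848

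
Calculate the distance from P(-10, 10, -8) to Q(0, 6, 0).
d = √[(10)² + (-4)² + (8)²] = √180 = 13.42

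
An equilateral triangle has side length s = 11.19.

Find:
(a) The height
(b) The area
(a) Height h = s·√3/2 = 11.19·√3/2 = 9.691
(b) Area = (√3/4)·s² = (√3/4)·11.19² = (√3/4)·125.216 = 54.22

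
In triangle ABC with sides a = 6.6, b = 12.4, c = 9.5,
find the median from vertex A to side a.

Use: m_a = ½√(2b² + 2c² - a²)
m_a = ½√(2·12.4² + 2·9.5² - 6.6²)
m_a = ½√(307.52 + 180.5 - 43.56) = ½√444.46 = 10.54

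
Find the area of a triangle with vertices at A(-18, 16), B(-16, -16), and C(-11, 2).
Using the coordinate formula: Area = (1/2)|x₁(y₂-y₃) + x₂(y₃-y₁) + x₃(y₁-y₂)|
Area = (1/2)|(-18)((-16)-2) + (-16)(2-16) + (-11)(16-(-16))|
Area = (1/2)|(-18)*(-18) + (-16)*(-14) + (-11)*32|
Area = (1/2)|324 + 224 + (-352)|
Area = (1/2)*196 = 98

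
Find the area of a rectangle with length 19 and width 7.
Area = length * width
Area = 19 * 7
Area = 133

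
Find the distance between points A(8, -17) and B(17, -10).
Using the distance formula: d = sqrt((x₂-x₁)² + (y₂-y₁)²)
dx = 17 - 8 = 9
dy = (-10) - (-17) = 7
d = sqrt(9² + 7²) = sqrt(81 + 49) = sqrt(130) = 11.40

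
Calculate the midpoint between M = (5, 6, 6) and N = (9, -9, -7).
Midpoint = ((5+9)/2, (6-9)/2, (6-7)/2) = (7, -1.5, -0.5)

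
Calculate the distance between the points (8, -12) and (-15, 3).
Using the distance formula: d = sqrt((x₂-x₁)² + (y₂-y₁)²)
dx = (-15) - 8 = -23
dy = 3 - (-12) = 15
d = sqrt((-23)² + 15²) = sqrt(529 + 225) = sqrt(754) = 27.46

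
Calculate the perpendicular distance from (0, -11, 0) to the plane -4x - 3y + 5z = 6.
d = |(-4)(0) + (-3)(-11) + 5(0) - (6)| / √((-4)² + (-3)² + 5²) = 27/√50 = 3.818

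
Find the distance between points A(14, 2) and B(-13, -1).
Using the distance formula: d = sqrt((x₂-x₁)² + (y₂-y₁)²)
dx = (-13) - 14 = -27
dy = (-1) - 2 = -3
d = sqrt((-27)² + (-3)²) = sqrt(729 + 9) = sqrt(738) = 27.17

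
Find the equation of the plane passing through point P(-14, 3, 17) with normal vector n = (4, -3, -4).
d = n·P = (4)(-14) + (-3)(3) + (-4)(17) = -133
Plane: 4x - 3y - 4z = -133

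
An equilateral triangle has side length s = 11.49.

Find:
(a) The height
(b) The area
(a) Height h = s·√3/2 = 11.49·√3/2 = 9.951
(b) Area = (√3/4)·s² = (√3/4)·11.49² = (√3/4)·132.02 = 57.17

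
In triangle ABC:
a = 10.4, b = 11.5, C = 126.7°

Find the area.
Using A = ½ab·sin(C):
A = ½·10.4·11.5·sin(126.7°) = ½·119.6·0.801776 = 47.95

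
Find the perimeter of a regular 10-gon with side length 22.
Perimeter = number of sides * side length
Perimeter = 10 * 22
Perimeter = 220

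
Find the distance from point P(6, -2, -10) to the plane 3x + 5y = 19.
d = |3(6) + 5(-2) + 0(-10) - (19)| / √(3² + 5² + 0²) = 11/√34 = 1.886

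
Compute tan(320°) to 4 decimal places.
tan(320 degrees) = -0.8391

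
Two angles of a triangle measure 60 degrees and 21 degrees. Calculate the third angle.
Sum of angles in a triangle = 180 degrees
Third angle = 180 - 60 - 21
Third angle = 99 degrees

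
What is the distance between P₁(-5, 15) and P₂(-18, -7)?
Using the distance formula: d = sqrt((x₂-x₁)² + (y₂-y₁)²)
dx = (-18) - (-5) = -13
dy = (-7) - 15 = -22
d = sqrt((-13)² + (-22)²) = sqrt(169 + 484) = sqrt(653) = 25.55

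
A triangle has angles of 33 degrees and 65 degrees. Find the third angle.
Sum of angles in a triangle = 180 degrees
Third angle = 180 - 33 - 65
Third angle = 82 degrees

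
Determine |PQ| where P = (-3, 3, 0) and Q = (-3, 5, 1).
d = √[(0)² + (2)² + (1)²] = √5 = 2.236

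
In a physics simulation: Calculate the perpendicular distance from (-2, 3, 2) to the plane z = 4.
d = |0(-2) + 0(3) + 1(2) - (4)| / √(0² + 0² + 1²) = 2/√1 = 2.0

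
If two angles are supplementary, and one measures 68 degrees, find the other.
Supplementary angles sum to 180 degrees.
Other angle = 180 - 68
Other angle = 112 degrees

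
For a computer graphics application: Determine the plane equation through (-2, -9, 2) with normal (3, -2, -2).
d = n·P = (3)(-2) + (-2)(-9) + (-2)(2) = 8
Plane: 3x - 2y - 2z = 8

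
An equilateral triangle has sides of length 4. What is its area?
Area = (sqrt(3)/4) * s²
Area = (sqrt(3)/4) * 4²
Area = (sqrt(3)/4) * 16
Area = 6.93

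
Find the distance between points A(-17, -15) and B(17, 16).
Using the distance formula: d = sqrt((x₂-x₁)² + (y₂-y₁)²)
dx = 17 - (-17) = 34
dy = 16 - (-15) = 31
d = sqrt(34² + 31²) = sqrt(1156 + 961) = sqrt(2117) = 46.01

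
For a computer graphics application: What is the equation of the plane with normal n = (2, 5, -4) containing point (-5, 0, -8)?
d = n·P = (2)(-5) + (5)(0) + (-4)(-8) = 22
Plane: 2x + 5y - 4z = 22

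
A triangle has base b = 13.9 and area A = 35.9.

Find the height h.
A = ½bh  →  h = 2A/b
h = 2·35.9/13.9 = 5.165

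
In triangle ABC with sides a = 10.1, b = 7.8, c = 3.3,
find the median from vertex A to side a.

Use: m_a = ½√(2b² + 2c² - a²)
m_a = ½√(2·7.8² + 2·3.3² - 10.1²)
m_a = ½√(121.68 + 21.78 - 102.01) = ½√41.45 = 3.219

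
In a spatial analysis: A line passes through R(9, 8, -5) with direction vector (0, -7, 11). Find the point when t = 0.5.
P(0.5) = (9 + 0(0.5), 8 + (-7)(0.5), -5 + 11(0.5)) = (9, 4.5, 0.5)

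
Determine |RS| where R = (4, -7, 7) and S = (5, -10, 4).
d = √[(1)² + (-3)² + (-3)²] = √19 = 4.359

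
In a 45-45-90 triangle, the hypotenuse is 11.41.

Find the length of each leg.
In a 45-45-90 triangle, hypotenuse = leg·√2  →  leg = hypotenuse/√2
leg = 11.41/√2 = 8.068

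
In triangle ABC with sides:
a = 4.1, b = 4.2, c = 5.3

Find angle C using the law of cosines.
cos(C) = (a² + b² - c²)/(2ab)
cos(C) = (4.1² + 4.2² - 5.3²)/(2·4.1·4.2) = 6.36/34.44 = 0.184669
C = arccos(0.184669) = 79.36°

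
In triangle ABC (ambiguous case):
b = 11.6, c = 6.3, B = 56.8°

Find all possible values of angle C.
sin(C)/c = sin(B)/b  →  sin(C) = c·sin(B)/b = 6.3·sin(56.8°)/11.6 = 0.454450
C₁ = arcsin(0.454450) = 27.03°,  C₂ = 180° - C₁ = 152.97°
Check C₂: A = 180° - 56.8° - 152.97° = -29.77° ≤ 0, rejected
C = 27.03° (one solution)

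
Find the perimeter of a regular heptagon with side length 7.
Perimeter = number of sides * side length
Perimeter = 7 * 7
Perimeter = 49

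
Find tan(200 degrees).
tan(200 degrees) = 0.364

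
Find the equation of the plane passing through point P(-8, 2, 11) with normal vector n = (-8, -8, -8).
d = n·P = (-8)(-8) + (-8)(2) + (-8)(11) = -40
Plane: -8x - 8y - 8z = -40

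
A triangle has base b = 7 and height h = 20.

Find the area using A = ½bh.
A = ½·7·20 = 70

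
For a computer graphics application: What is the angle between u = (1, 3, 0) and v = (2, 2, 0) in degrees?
u·v = 8, |u|² = 10, |v|² = 8
cos θ = 8/√80 ≈ 0.8944
θ ≈ 26.57°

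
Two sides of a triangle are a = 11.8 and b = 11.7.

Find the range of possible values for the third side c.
By the triangle inequality: |a - b| < c < a + b
|11.8 - 11.7| < c < 11.8 + 11.7
0.1 < c < 23.5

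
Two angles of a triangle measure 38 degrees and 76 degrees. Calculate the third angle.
Sum of angles in a triangle = 180 degrees
Third angle = 180 - 38 - 76
Third angle = 66 degrees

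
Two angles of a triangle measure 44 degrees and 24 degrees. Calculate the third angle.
Sum of angles in a triangle = 180 degrees
Third angle = 180 - 44 - 24
Third angle = 112 degrees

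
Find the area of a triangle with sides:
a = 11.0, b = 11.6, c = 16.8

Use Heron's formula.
s = (a+b+c)/2 = (11.0+11.6+16.8)/2 = 19.7
A = √(s(s-a)(s-b)(s-c)) = √(19.7·8.7·8.1·2.9)
A = √4025.95 = 63.45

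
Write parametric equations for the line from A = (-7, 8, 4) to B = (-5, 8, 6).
Direction vector d = B - A = (2, 0, 2)
x = -7 + 2t, y = 8, z = 4 + 2t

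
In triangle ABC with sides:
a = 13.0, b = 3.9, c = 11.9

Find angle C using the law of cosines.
cos(C) = (a² + b² - c²)/(2ab)
cos(C) = (13.0² + 3.9² - 11.9²)/(2·13.0·3.9) = 42.6/101.4 = 0.420118
C = arccos(0.420118) = 65.16°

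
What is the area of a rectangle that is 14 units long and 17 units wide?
Area = length * width
Area = 14 * 17
Area = 238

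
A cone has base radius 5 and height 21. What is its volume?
Volume = (1/3) * pi * r² * h
Volume = (1/3) * pi * 5² * 21
Volume = (1/3) * pi * 25 * 21
Volume = (1/3) * pi * 525
Volume = 549.78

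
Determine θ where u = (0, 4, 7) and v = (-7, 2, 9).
u·v = 71, |u|² = 65, |v|² = 134
cos θ = 71/√8710 ≈ 0.7608
θ ≈ 40.47°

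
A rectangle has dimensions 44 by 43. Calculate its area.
Area = length * width
Area = 44 * 43
Area = 1892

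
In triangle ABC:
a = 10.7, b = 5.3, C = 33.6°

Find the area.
Using A = ½ab·sin(C):
A = ½·10.7·5.3·sin(33.6°) = ½·56.71·0.553392 = 15.69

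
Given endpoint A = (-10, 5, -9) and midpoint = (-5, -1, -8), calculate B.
B = (2×(-5) - (-10), 2×(-1) - 5, 2×(-8) - (-9)) = (0, -7, -7)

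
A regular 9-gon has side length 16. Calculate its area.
For a regular 9-gon with side length s = 16:
Apothem a = s / (2*tan(pi/9)) = 16 / (2*tan(pi/9)) ≈ 21.9798
Perimeter P = 9 * 16 = 144
Area = (1/2) * P * a = (1/2) * 144 * 21.9798 = 1582.55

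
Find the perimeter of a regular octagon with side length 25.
Perimeter = number of sides * side length
Perimeter = 8 * 25
Perimeter = 200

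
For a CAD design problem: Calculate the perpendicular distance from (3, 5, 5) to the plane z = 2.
d = |0(3) + 0(5) + 1(5) - (2)| / √(0² + 0² + 1²) = 3/√1 = 3.0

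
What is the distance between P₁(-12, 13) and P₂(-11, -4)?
Using the distance formula: d = sqrt((x₂-x₁)² + (y₂-y₁)²)
dx = (-11) - (-12) = 1
dy = (-4) - 13 = -17
d = sqrt(1² + (-17)²) = sqrt(1 + 289) = sqrt(290) = 17.03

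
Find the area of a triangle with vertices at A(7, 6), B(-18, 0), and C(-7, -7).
Using the coordinate formula: Area = (1/2)|x₁(y₂-y₃) + x₂(y₃-y₁) + x₃(y₁-y₂)|
Area = (1/2)|7(0-(-7)) + (-18)((-7)-6) + (-7)(6-0)|
Area = (1/2)|7*7 + (-18)*(-13) + (-7)*6|
Area = (1/2)|49 + 234 + (-42)|
Area = (1/2)*241 = 120.50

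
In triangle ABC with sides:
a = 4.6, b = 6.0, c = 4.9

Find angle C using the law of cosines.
cos(C) = (a² + b² - c²)/(2ab)
cos(C) = (4.6² + 6.0² - 4.9²)/(2·4.6·6.0) = 33.15/55.2 = 0.600543
C = arccos(0.600543) = 53.09°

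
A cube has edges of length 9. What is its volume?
Volume = s³
Volume = 9³
Volume = 729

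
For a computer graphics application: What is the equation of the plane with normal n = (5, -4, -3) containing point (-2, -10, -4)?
d = n·P = (5)(-2) + (-4)(-10) + (-3)(-4) = 42
Plane: 5x - 4y - 3z = 42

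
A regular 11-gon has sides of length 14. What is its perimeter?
Perimeter = number of sides * side length
Perimeter = 11 * 14
Perimeter = 154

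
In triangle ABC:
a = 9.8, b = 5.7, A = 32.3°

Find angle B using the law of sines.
sin(B)/b = sin(A)/a
sin(B) = b·sin(A)/a = 5.7·sin(32.3°)/9.8 = 0.310797
B = arcsin(0.310797) = 18.11°  (b ≤ a, so B ≤ A and the acute solution is unique)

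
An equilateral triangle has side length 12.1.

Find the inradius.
For an equilateral triangle, r = s/(2√3) where s is the side.
r = 12.1/(2√3) = 12.1/3.464102 = 3.493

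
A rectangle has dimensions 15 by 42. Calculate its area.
Area = length * width
Area = 15 * 42
Area = 630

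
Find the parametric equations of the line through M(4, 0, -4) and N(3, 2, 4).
Direction vector d = N - M = (-1, 2, 8)
x = 4 - t, y = 0 + 2t, z = -4 + 8t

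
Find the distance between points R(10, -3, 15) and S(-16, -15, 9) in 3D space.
d = √[(-26)² + (-12)² + (-6)²] = √856 = 29.26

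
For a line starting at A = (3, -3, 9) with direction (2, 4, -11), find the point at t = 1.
P(1) = (3 + 2(1), -3 + 4(1), 9 + (-11)(1)) = (5, 1, -2)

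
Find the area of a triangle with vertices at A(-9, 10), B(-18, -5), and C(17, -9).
Using the coordinate formula: Area = (1/2)|x₁(y₂-y₃) + x₂(y₃-y₁) + x₃(y₁-y₂)|
Area = (1/2)|(-9)((-5)-(-9)) + (-18)((-9)-10) + 17(10-(-5))|
Area = (1/2)|(-9)*4 + (-18)*(-19) + 17*15|
Area = (1/2)|(-36) + 342 + 255|
Area = (1/2)*561 = 280.50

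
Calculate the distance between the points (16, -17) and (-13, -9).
Using the distance formula: d = sqrt((x₂-x₁)² + (y₂-y₁)²)
dx = (-13) - 16 = -29
dy = (-9) - (-17) = 8
d = sqrt((-29)² + 8²) = sqrt(841 + 64) = sqrt(905) = 30.08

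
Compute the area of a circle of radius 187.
Area = pi * r²
Area = pi * 187²
Area = pi * 34969
Area = 109858.35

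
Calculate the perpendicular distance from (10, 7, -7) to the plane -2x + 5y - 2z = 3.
d = |(-2)(10) + 5(7) + (-2)(-7) - (3)| / √((-2)² + 5² + (-2)²) = 26/√33 = 4.526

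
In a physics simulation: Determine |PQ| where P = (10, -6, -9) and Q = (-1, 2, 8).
d = √[(-11)² + (8)² + (17)²] = √474 = 21.77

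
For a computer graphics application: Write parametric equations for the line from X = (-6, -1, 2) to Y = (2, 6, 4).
Direction vector d = Y - X = (8, 7, 2)
x = -6 + 8t, y = -1 + 7t, z = 2 + 2t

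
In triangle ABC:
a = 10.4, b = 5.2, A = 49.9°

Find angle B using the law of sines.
sin(B)/b = sin(A)/a
sin(B) = b·sin(A)/a = 5.2·sin(49.9°)/10.4 = 0.382461
B = arcsin(0.382461) = 22.49°  (b ≤ a, so B ≤ A and the acute solution is unique)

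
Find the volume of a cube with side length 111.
Volume = s³
Volume = 111³
Volume = 1367631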